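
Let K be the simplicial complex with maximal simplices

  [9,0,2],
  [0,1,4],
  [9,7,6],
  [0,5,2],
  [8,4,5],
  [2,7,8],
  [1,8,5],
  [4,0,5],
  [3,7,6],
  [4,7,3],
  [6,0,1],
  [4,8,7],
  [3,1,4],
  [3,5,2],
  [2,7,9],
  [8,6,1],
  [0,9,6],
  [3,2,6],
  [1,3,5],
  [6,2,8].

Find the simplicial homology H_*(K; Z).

H_0 ≅ Z,  H_1 ≅ Z × Z/2,  H_2 = 0.

Take the total order 0 < 1 < 2 < 3 < 4 < 5 < 6 < 7 < 8 < 9 on the vertex set. Then K (dimension 2) consists of the simplices:

  0-simplices (10): [0], [1], [2], [3], [4], [5], [6], [7], [8], [9]
  1-simplices (30): (30 of them)
  2-simplices (20): (20 of them)

giving chain groups C_0 ≅ Z^10, C_1 ≅ Z^30, C_2 ≅ Z^20.

The boundary map ∂_1: C_1 → C_0 is given by ∂[p,q] = [q] − [p]. For instance
  ∂[0,9] = [9] − [0].
This gives a 10×30 integer matrix of rank 9; reducing to Smith normal form yields diagonal entries (1,1,1,1,1,1,1,1,1).

Boundary ∂_2: C_2 → C_1 sends each 2-simplex [p,q,r] to [q,r] − [p,r] + [p,q]. For instance
  ∂[0,6,9] = [6,9] − [0,9] + [0,6],
  ∂[0,4,5] = [4,5] − [0,5] + [0,4].
This gives a 30×20 integer matrix of rank 20; reducing to Smith normal form yields diagonal entries (1,1,1,1,1,1,1,1,1,1,1,1,1,1,1,1,1,1,1,2).

Computing H_k = (kernel of ∂_k) / (image of ∂_{k+1}):

  H_0: rank C_0 − rank ∂_1 = 10 − 9 = 1, and the invariant factors of ∂_1 are all 1, so H_0 = Z.
  H_1: rank ker ∂_1 − rank ∂_2 = (30 − 9) − 20 = 1, and ∂_2 has invariant factor 2 > 1, so H_1 = Z × Z/2.
  H_2: rank ker ∂_2 − rank ∂_3 = (20 − 20) − 0 = 0, and there is no ∂_3, so H_2 = 0.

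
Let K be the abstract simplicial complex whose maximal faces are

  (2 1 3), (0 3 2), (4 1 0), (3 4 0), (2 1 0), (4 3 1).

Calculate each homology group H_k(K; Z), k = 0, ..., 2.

H_0 ≅ Z,  H_1 = 0,  H_2 ≅ Z.

Fix the vertex order 0 < 1 < 2 < 3 < 4 and write every simplex with vertices in increasing order. Then dim K = 2 and the simplices of K are:

  0-simplices (5): [0], [1], [2], [3], [4]
  1-simplices (9): [0,1], [0,2], [0,3], [0,4], [1,2], [1,3], [1,4], [2,3], [3,4]
  2-simplices (6): [0,1,2], [0,1,4], [0,2,3], [0,3,4], [1,2,3], [1,3,4]

Hence C_0 ≅ Z^5, C_1 ≅ Z^9, C_2 ≅ Z^6.

The boundary map ∂_1: C_1 → C_0 sends each edge [p,q] (with p < q) to q − p. For instance
  ∂[1,4] = [4] − [1].
As a 5×9 matrix over Z this has rank 4, with invariant factors (1,1,1,1).

The boundary map ∂_2: C_2 → C_1 acts by ∂[p,q,r] = [q,r] − [p,r] + [p,q]. For instance
  ∂[0,3,4] = [3,4] − [0,4] + [0,3],
  ∂[0,1,2] = [1,2] − [0,2] + [0,1].
As a 9×6 matrix over Z this has rank 5, with invariant factors (1,1,1,1,1).

Reading off H_k = ker ∂_k / im ∂_{k+1}:

  H_0: rank C_0 − rank ∂_1 = 5 − 4 = 1, and the invariant factors of ∂_1 are all 1, so H_0 = Z.
  H_1: rank ker ∂_1 − rank ∂_2 = (9 − 4) − 5 = 0, and the invariant factors of ∂_2 are all 1, so H_1 = 0.
  H_2: rank ker ∂_2 − rank ∂_3 = (6 − 5) − 0 = 1, and there is no ∂_3, so H_2 = Z.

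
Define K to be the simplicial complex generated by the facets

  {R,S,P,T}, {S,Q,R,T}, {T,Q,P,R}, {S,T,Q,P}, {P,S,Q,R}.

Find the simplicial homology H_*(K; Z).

We work with the vertex ordering P < Q < R < S < T. The simplices of K, each written with vertices in increasing order, are:

  0-simplices (5): P, Q, R, S, T
  1-simplices (10): PQ, PR, PS, PT, QR, QS, QT, RS, RT, ST
  2-simplices (10): PQR, PQS, PQT, PRS, PRT, PST, QRS, QRT, QST, RST
  3-simplices (5): PQRS, PQRT, PQST, PRST, QRST

so the chain groups are C_0 ≅ Z^5, C_1 ≅ Z^10, C_2 ≅ Z^10, C_3 ≅ Z^5.

Boundary ∂_1: C_1 → C_0 maps an edge to its endpoints' difference, ∂[p,q] = q − p.
The resulting 5×10 matrix has rank 4, and its Smith normal form has invariant factors (1,1,1,1).

∂_2: C_2 → C_1 sends each 2-simplex [p,q,r] to [q,r] − [p,r] + [p,q]. For instance
  ∂PRT = RT − PT + PR,
  ∂PQS = QS − PS + PQ.
The 10×10 boundary matrix has rank 6 and Smith normal form diag(1,1,1,1,1,1).

∂_3: C_3 → C_2 sends each 3-simplex σ to the alternating sum Σ_i (−1)^i (σ with its i-th vertex removed). For instance
  ∂PRST = RST − PST + PRT − PRS,
  ∂PQRT = QRT − PRT + PQT − PQR.
The resulting 10×5 matrix has rank 4, and its Smith normal form has invariant factors (1,1,1,1).

Now H_k = ker ∂_k / im ∂_{k+1}, so:

  H_0: rank C_0 − rank ∂_1 = 5 − 4 = 1, and the invariant factors of ∂_1 are all 1, so H_0 = Z.
  H_1: rank ker ∂_1 − rank ∂_2 = (10 − 4) − 6 = 0, and the invariant factors of ∂_2 are all 1, so H_1 = 0.
  H_2: rank ker ∂_2 − rank ∂_3 = (10 − 6) − 4 = 0, and the invariant factors of ∂_3 are all 1, so H_2 = 0.
  H_3: rank ker ∂_3 − rank ∂_4 = (5 − 4) − 0 = 1, and there is no ∂_4, so H_3 = Z.

H_0 = Z,  H_1 = 0,  H_2 = 0,  H_3 = Z.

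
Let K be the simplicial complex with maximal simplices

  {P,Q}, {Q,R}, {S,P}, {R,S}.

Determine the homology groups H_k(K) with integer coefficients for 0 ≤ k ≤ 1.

Fix the vertex order P < Q < R < S and write every simplex with vertices in increasing order. Then dim K = 1 and the simplices of K are:

  0-simplices (4): P, Q, R, S
  1-simplices (4): PQ, PS, QR, RS

Hence C_0 ≅ Z^4, C_1 ≅ Z^4.

The boundary map ∂_1: C_1 → C_0 is given by ∂[p,q] = [q] − [p].
This gives a 4×4 integer matrix of rank 3; reducing to Smith normal form yields diagonal entries (1,1,1).

Reading off H_k = ker ∂_k / im ∂_{k+1}:

  H_0: rank C_0 − rank ∂_1 = 4 − 3 = 1, and the invariant factors of ∂_1 are all 1, so H_0 = Z.
  H_1: rank ker ∂_1 − rank ∂_2 = (4 − 3) − 0 = 1, and there is no ∂_2, so H_1 = Z.

As a check, the Euler characteristic is 4 − 4 = 0, which agrees with 1 − 1 = 0.

H_0 ≅ Z,  H_1 ≅ Z.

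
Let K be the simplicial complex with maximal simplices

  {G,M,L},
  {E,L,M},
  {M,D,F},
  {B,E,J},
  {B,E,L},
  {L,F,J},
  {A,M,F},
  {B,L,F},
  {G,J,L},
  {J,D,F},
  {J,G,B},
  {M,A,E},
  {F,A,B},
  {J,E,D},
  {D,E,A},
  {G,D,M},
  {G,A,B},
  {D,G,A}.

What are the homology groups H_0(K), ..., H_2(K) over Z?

H_0 ≅ Z,  H_1 ≅ Z ⊕ Z/2Z,  H_2 = 0.

Order the vertices as A < B < D < E < F < G < J < L < M. Listing each simplex with vertices in this order, K has dimension 2 with simplices:

  0-simplices (9): A, B, D, E, F, G, J, L, M
  1-simplices (27): AB, AD, AE, AF, AG, AM, BE, BF, BG, BJ, BL, DE, DF, DG, DJ, DM, EJ, EL, EM, FJ, FL, FM, GJ, GL, GM, JL, LM
  2-simplices (18): ABF, ABG, ADE, ADG, AEM, AFM, BEJ, BEL, BFL, BGJ, DEJ, DFJ, DFM, DGM, ELM, FJL, GJL, GLM

Hence C_0 ≅ Z^9, C_1 ≅ Z^27, C_2 ≅ Z^18.

The boundary map ∂_1: C_1 → C_0 sends each edge [p,q] (with p < q) to q − p.
The 9×27 boundary matrix has rank 8 and Smith normal form diag(1,1,1,1,1,1,1,1).

Boundary ∂_2: C_2 → C_1 sends each 2-simplex [p,q,r] to [q,r] − [p,r] + [p,q]. For instance
  ∂ELM = LM − EM + EL,
  ∂ABF = BF − AF + AB.
As a 27×18 matrix over Z this has rank 18, with invariant factors (1,1,1,1,1,1,1,1,1,1,1,1,1,1,1,1,1,2).

Computing H_k = (kernel of ∂_k) / (image of ∂_{k+1}):

  H_0: rank C_0 − rank ∂_1 = 9 − 8 = 1, and the invariant factors of ∂_1 are all 1, so H_0 ≅ Z.
  H_1: rank ker ∂_1 − rank ∂_2 = (27 − 8) − 18 = 1, and ∂_2 has invariant factor 2 > 1, so H_1 ≅ Z ⊕ Z/2Z.
  H_2: rank ker ∂_2 − rank ∂_3 = (18 − 18) − 0 = 0, and there is no ∂_3, so H_2 ≅ 0.

(K is a triangulation of the Klein bottle.)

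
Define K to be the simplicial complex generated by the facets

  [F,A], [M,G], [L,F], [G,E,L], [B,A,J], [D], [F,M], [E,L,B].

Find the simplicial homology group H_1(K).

H_1 = Z^2.

Take the total order A < B < D < E < F < G < J < L < M on the vertex set. Then K (dimension 2) consists of the simplices:

  0-simplices (9): A, B, D, E, F, G, J, L, M
  1-simplices (12): AB, AF, AJ, BE, BJ, BL, EG, EL, FL, FM, GL, GM
  2-simplices (3): ABJ, BEL, EGL

so the chain groups are C_0 ≅ Z^9, C_1 ≅ Z^12, C_2 ≅ Z^3.

The boundary map ∂_1: C_1 → C_0 sends each edge [p,q] (with p < q) to q − p. For instance
  ∂BJ = J − B.
The 9×12 boundary matrix has rank 7 and Smith normal form diag(1,1,1,1,1,1,1).

∂_2: C_2 → C_1 sends each 2-simplex [p,q,r] to [q,r] − [p,r] + [p,q]. For instance
  ∂BEL = EL − BL + BE,
  ∂ABJ = BJ − AJ + AB.
The resulting 12×3 matrix has rank 3, and its Smith normal form has invariant factors (1,1,1).

Now H_k = ker ∂_k / im ∂_{k+1}, so:

  H_1: rank ker ∂_1 − rank ∂_2 = (12 − 7) − 3 = 2, and the invariant factors of ∂_2 are all 1, so H_1 = Z^2.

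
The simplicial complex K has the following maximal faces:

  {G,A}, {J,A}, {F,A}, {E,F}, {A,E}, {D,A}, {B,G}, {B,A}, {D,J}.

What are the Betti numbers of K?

Order the vertices as A < B < D < E < F < G < J. Listing each simplex with vertices in this order, K has dimension 1 with simplices:

  0-simplices (7): A, B, D, E, F, G, J
  1-simplices (9): AB, AD, AE, AF, AG, AJ, BG, DJ, EF

giving chain groups C_0 ≅ Z^7, C_1 ≅ Z^9.

Boundary ∂_1: C_1 → C_0 is given by ∂[p,q] = [q] − [p].
The resulting 7×9 matrix has rank 6, and its Smith normal form has invariant factors (1,1,1,1,1,1).

Computing H_k = (kernel of ∂_k) / (image of ∂_{k+1}):

  H_0: rank C_0 − rank ∂_1 = 7 − 6 = 1, and the invariant factors of ∂_1 are all 1, so H_0 = Z.
  H_1: rank ker ∂_1 − rank ∂_2 = (9 − 6) − 0 = 3, and there is no ∂_2, so H_1 = Z^3.

As a check, the Euler characteristic is 7 − 9 = -2, which agrees with 1 − 3 = -2.
(K is a triangulation of a wedge of 3 circles.)

Hence the Betti numbers are b_0 = 1, b_1 = 3.

b_0 = 1, b_1 = 3.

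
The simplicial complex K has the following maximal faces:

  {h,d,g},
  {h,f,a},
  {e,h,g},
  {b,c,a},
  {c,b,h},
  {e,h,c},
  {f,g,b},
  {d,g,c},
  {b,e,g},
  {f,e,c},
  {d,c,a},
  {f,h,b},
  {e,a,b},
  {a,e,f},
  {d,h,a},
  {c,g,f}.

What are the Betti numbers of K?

Order the vertices as a < b < c < d < e < f < g < h. Listing each simplex with vertices in this order, K has dimension 2 with simplices:

  0-simplices (8): a, b, c, d, e, f, g, h
  1-simplices (24): ab, ac, ad, ae, af, ah, bc, be, bf, bg, bh, cd, ce, cf, cg, ch, dg, dh, ef, eg, eh, fg, fh, gh
  2-simplices (16): abc, abe, acd, adh, aef, afh, bch, beg, bfg, bfh, cdg, cef, ceh, cfg, dgh, egh

so the chain groups are C_0 ≅ Z^8, C_1 ≅ Z^24, C_2 ≅ Z^16.

Boundary ∂_1: C_1 → C_0 sends each edge [p,q] (with p < q) to q − p. For instance
  ∂dh = h − d.
The 8×24 boundary matrix has rank 7 and Smith normal form diag(1,1,1,1,1,1,1).

The boundary map ∂_2: C_2 → C_1 acts by ∂[p,q,r] = [q,r] − [p,r] + [p,q]. For instance
  ∂dgh = gh − dh + dg,
  ∂cdg = dg − cg + cd.
This gives a 24×16 integer matrix of rank 15; reducing to Smith normal form yields diagonal entries (1,1,1,1,1,1,1,1,1,1,1,1,1,1,1).

From H_k ≅ ker(∂_k) / im(∂_{k+1}) we obtain:

  H_0: rank C_0 − rank ∂_1 = 8 − 7 = 1, and the invariant factors of ∂_1 are all 1, so H_0 ≅ Z.
  H_1: rank ker ∂_1 − rank ∂_2 = (24 − 7) − 15 = 2, and the invariant factors of ∂_2 are all 1, so H_1 ≅ Z^2.
  H_2: rank ker ∂_2 − rank ∂_3 = (16 − 15) − 0 = 1, and there is no ∂_3, so H_2 ≅ Z.

Hence the Betti numbers are b_0 = 1, b_1 = 2, b_2 = 1.

b_0 = 1, b_1 = 2, b_2 = 1.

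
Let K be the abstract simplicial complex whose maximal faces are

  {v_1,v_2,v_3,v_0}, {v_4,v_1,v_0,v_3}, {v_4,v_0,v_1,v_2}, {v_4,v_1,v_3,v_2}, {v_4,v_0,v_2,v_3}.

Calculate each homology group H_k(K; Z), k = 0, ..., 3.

Take the total order v_0 < v_1 < v_2 < v_3 < v_4 on the vertex set. Then K (dimension 3) consists of the simplices:

  0-simplices (5): [v_0], [v_1], [v_2], [v_3], [v_4]
  1-simplices (10): [v_0,v_1], [v_0,v_2], [v_0,v_3], [v_0,v_4], [v_1,v_2], [v_1,v_3], [v_1,v_4], [v_2,v_3], [v_2,v_4], [v_3,v_4]
  2-simplices (10): [v_0,v_1,v_2], [v_0,v_1,v_3], [v_0,v_1,v_4], [v_0,v_2,v_3], [v_0,v_2,v_4], [v_0,v_3,v_4], [v_1,v_2,v_3], [v_1,v_2,v_4], [v_1,v_3,v_4], [v_2,v_3,v_4]
  3-simplices (5): [v_0,v_1,v_2,v_3], [v_0,v_1,v_2,v_4], [v_0,v_1,v_3,v_4], [v_0,v_2,v_3,v_4], [v_1,v_2,v_3,v_4]

giving chain groups C_0 ≅ Z^5, C_1 ≅ Z^10, C_2 ≅ Z^10, C_3 ≅ Z^5.

∂_1: C_1 → C_0 maps an edge to its endpoints' difference, ∂[p,q] = q − p. For instance
  ∂[v_2,v_3] = [v_3] − [v_2].
This gives a 5×10 integer matrix of rank 4; reducing to Smith normal form yields diagonal entries (1,1,1,1).

Boundary ∂_2: C_2 → C_1 maps a triangle to the signed sum of its edges. For instance
  ∂[v_0,v_1,v_4] = [v_1,v_4] − [v_0,v_4] + [v_0,v_1],
  ∂[v_0,v_3,v_4] = [v_3,v_4] − [v_0,v_4] + [v_0,v_3].
The 10×10 boundary matrix has rank 6 and Smith normal form diag(1,1,1,1,1,1).

∂_3: C_3 → C_2 sends each 3-simplex σ to the alternating sum Σ_i (−1)^i (σ with its i-th vertex removed). For instance
  ∂[v_0,v_1,v_2,v_3] = [v_1,v_2,v_3] − [v_0,v_2,v_3] + [v_0,v_1,v_3] − [v_0,v_1,v_2],
  ∂[v_1,v_2,v_3,v_4] = [v_2,v_3,v_4] − [v_1,v_3,v_4] + [v_1,v_2,v_4] − [v_1,v_2,v_3].
This gives a 10×5 integer matrix of rank 4; reducing to Smith normal form yields diagonal entries (1,1,1,1).

From H_k ≅ ker(∂_k) / im(∂_{k+1}) we obtain:

  H_0: rank C_0 − rank ∂_1 = 5 − 4 = 1, and the invariant factors of ∂_1 are all 1, so H_0 = Z.
  H_1: rank ker ∂_1 − rank ∂_2 = (10 − 4) − 6 = 0, and the invariant factors of ∂_2 are all 1, so H_1 = 0.
  H_2: rank ker ∂_2 − rank ∂_3 = (10 − 6) − 4 = 0, and the invariant factors of ∂_3 are all 1, so H_2 = 0.
  H_3: rank ker ∂_3 − rank ∂_4 = (5 − 4) − 0 = 1, and there is no ∂_4, so H_3 = Z.

H_0 ≅ Z,  H_1 = 0,  H_2 = 0,  H_3 ≅ Z.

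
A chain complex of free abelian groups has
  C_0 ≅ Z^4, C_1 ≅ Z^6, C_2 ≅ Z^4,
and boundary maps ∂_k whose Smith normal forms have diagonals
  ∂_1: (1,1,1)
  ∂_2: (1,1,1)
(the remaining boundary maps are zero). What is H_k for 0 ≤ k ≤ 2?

H_0 = Z,  H_1 = 0,  H_2 = Z.

H_0: b_0 = 4 − 0 − 3 = 1; torsion from ∂_1 factors > 1: none. So H_0 = Z.
H_1: b_1 = 6 − 3 − 3 = 0; torsion from ∂_2 factors > 1: none. So H_1 = 0.
H_2: b_2 = 4 − 3 − 0 = 1; torsion from ∂_3 factors > 1: none. So H_2 = Z.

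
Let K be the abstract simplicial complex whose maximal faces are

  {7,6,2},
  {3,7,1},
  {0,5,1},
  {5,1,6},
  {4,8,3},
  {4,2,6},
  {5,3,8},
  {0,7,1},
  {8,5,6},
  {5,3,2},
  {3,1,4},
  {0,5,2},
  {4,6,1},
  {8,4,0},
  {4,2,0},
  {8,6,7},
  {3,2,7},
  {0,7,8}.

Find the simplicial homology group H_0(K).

H_0 = Z.

Take the total order 0 < 1 < 2 < 3 < 4 < 5 < 6 < 7 < 8 on the vertex set. Then K (dimension 2) consists of the simplices:

  0-simplices (9): [0], [1], [2], [3], [4], [5], [6], [7], [8]
  1-simplices (27): (27 of them)
  2-simplices (18): [0,1,5], [0,1,7], [0,2,4], [0,2,5], [0,4,8], [0,7,8], [1,3,4], [1,3,7], [1,4,6], [1,5,6], [2,3,5], [2,3,7], [2,4,6], [2,6,7], [3,4,8], [3,5,8], [5,6,8], [6,7,8]

so the chain groups are C_0 ≅ Z^9, C_1 ≅ Z^27, C_2 ≅ Z^18.

The boundary map ∂_1: C_1 → C_0 maps an edge to its endpoints' difference, ∂[p,q] = q − p. For instance
  ∂[1,6] = [6] − [1].
This gives a 9×27 integer matrix of rank 8; reducing to Smith normal form yields diagonal entries (1,1,1,1,1,1,1,1).

Boundary ∂_2: C_2 → C_1 sends each 2-simplex [p,q,r] to [q,r] − [p,r] + [p,q]. For instance
  ∂[2,4,6] = [4,6] − [2,6] + [2,4],
  ∂[0,1,7] = [1,7] − [0,7] + [0,1].
As a 27×18 matrix over Z this has rank 17, with invariant factors (1,1,1,1,1,1,1,1,1,1,1,1,1,1,1,1,1).

Computing H_k = (kernel of ∂_k) / (image of ∂_{k+1}):

  H_0: rank C_0 − rank ∂_1 = 9 − 8 = 1, and the invariant factors of ∂_1 are all 1, so H_0 = Z.

(K is a triangulation of the torus T^2.)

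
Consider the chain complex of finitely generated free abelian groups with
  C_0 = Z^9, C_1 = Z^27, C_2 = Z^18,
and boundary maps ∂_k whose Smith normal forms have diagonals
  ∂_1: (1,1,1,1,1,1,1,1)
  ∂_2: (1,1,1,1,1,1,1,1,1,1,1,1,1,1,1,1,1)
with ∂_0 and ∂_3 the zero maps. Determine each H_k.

H_0 ≅ Z,  H_1 ≅ Z^2,  H_2 ≅ Z.

H_0: b_0 = 9 − 0 − 8 = 1; torsion from ∂_1 factors > 1: none. So H_0 ≅ Z.
H_1: b_1 = 27 − 8 − 17 = 2; torsion from ∂_2 factors > 1: none. So H_1 ≅ Z^2.
H_2: b_2 = 18 − 17 − 0 = 1; torsion from ∂_3 factors > 1: none. So H_2 ≅ Z.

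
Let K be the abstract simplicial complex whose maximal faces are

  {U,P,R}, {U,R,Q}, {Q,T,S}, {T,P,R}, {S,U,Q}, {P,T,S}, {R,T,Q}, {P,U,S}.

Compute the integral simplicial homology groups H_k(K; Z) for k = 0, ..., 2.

H_0 = Z,  H_1 = 0,  H_2 = Z.

We work with the vertex ordering P < Q < R < S < T < U. The simplices of K, each written with vertices in increasing order, are:

  0-simplices (6): P, Q, R, S, T, U
  1-simplices (12): PR, PS, PT, PU, QR, QS, QT, QU, RT, RU, ST, SU
  2-simplices (8): PRT, PRU, PST, PSU, QRT, QRU, QST, QSU

so the chain groups are C_0 ≅ Z^6, C_1 ≅ Z^12, C_2 ≅ Z^8.

The boundary map ∂_1: C_1 → C_0 maps an edge to its endpoints' difference, ∂[p,q] = q − p. For instance
  ∂QU = U − Q.
The resulting 6×12 matrix has rank 5, and its Smith normal form has invariant factors (1,1,1,1,1).

Boundary ∂_2: C_2 → C_1 sends each 2-simplex [p,q,r] to [q,r] − [p,r] + [p,q]. For instance
  ∂PRU = RU − PU + PR,
  ∂QST = ST − QT + QS.
This gives a 12×8 integer matrix of rank 7; reducing to Smith normal form yields diagonal entries (1,1,1,1,1,1,1).

Now H_k = ker ∂_k / im ∂_{k+1}, so:

  H_0: rank C_0 − rank ∂_1 = 6 − 5 = 1, and the invariant factors of ∂_1 are all 1, so H_0 ≅ Z.
  H_1: rank ker ∂_1 − rank ∂_2 = (12 − 5) − 7 = 0, and the invariant factors of ∂_2 are all 1, so H_1 ≅ 0.
  H_2: rank ker ∂_2 − rank ∂_3 = (8 − 7) − 0 = 1, and there is no ∂_3, so H_2 ≅ Z.

(K is a triangulation of the 2-sphere S^2.)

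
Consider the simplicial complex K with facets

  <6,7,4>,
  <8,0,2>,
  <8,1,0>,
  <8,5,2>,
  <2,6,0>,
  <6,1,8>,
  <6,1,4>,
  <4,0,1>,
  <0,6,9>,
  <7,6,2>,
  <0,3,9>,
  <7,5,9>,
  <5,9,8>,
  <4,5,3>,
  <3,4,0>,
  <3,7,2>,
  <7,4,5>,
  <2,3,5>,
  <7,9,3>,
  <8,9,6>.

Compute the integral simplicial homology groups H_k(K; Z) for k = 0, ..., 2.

Order the vertices as 0 < 1 < 2 < 3 < 4 < 5 < 6 < 7 < 8 < 9. Listing each simplex with vertices in this order, K has dimension 2 with simplices:

  0-simplices (10): [0], [1], [2], [3], [4], [5], [6], [7], [8], [9]
  1-simplices (30): (30 of them)
  2-simplices (20): (20 of them)

Hence C_0 ≅ Z^10, C_1 ≅ Z^30, C_2 ≅ Z^20.

Boundary ∂_1: C_1 → C_0 sends each edge [p,q] (with p < q) to q − p.
As a 10×30 matrix over Z this has rank 9, with invariant factors (1,1,1,1,1,1,1,1,1).

The boundary map ∂_2: C_2 → C_1 acts by ∂[p,q,r] = [q,r] − [p,r] + [p,q]. For instance
  ∂[2,3,5] = [3,5] − [2,5] + [2,3],
  ∂[0,6,9] = [6,9] − [0,9] + [0,6].
This gives a 30×20 integer matrix of rank 20; reducing to Smith normal form yields diagonal entries (1,1,1,1,1,1,1,1,1,1,1,1,1,1,1,1,1,1,1,2).

Now H_k = ker ∂_k / im ∂_{k+1}, so:

  H_0: rank C_0 − rank ∂_1 = 10 − 9 = 1, and the invariant factors of ∂_1 are all 1, so H_0 = Z.
  H_1: rank ker ∂_1 − rank ∂_2 = (30 − 9) − 20 = 1, and ∂_2 has invariant factor 2 > 1, so H_1 = Z ⊕ Z/2.
  H_2: rank ker ∂_2 − rank ∂_3 = (20 − 20) − 0 = 0, and there is no ∂_3, so H_2 = 0.

H_0 ≅ Z,  H_1 ≅ Z ⊕ Z/2,  H_2 = 0.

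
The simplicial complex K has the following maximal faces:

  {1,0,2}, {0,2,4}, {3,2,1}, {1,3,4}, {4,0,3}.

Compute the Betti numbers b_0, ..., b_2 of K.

b_0 = 1, b_1 = 1, b_2 = 0.

Take the total order 0 < 1 < 2 < 3 < 4 on the vertex set. Then K (dimension 2) consists of the simplices:

  0-simplices (5): [0], [1], [2], [3], [4]
  1-simplices (10): [0,1], [0,2], [0,3], [0,4], [1,2], [1,3], [1,4], [2,3], [2,4], [3,4]
  2-simplices (5): [0,1,2], [0,2,4], [0,3,4], [1,2,3], [1,3,4]

Hence C_0 ≅ Z^5, C_1 ≅ Z^10, C_2 ≅ Z^5.

∂_1: C_1 → C_0 maps an edge to its endpoints' difference, ∂[p,q] = q − p. For instance
  ∂[1,3] = [3] − [1].
This gives a 5×10 integer matrix of rank 4; reducing to Smith normal form yields diagonal entries (1,1,1,1).

Boundary ∂_2: C_2 → C_1 maps a triangle to the signed sum of its edges. For instance
  ∂[1,3,4] = [3,4] − [1,4] + [1,3],
  ∂[0,1,2] = [1,2] − [0,2] + [0,1].
The resulting 10×5 matrix has rank 5, and its Smith normal form has invariant factors (1,1,1,1,1).

Computing H_k = (kernel of ∂_k) / (image of ∂_{k+1}):

  H_0: rank C_0 − rank ∂_1 = 5 − 4 = 1, and the invariant factors of ∂_1 are all 1, so H_0 = Z.
  H_1: rank ker ∂_1 − rank ∂_2 = (10 − 4) − 5 = 1, and the invariant factors of ∂_2 are all 1, so H_1 = Z.
  H_2: rank ker ∂_2 − rank ∂_3 = (5 − 5) − 0 = 0, and there is no ∂_3, so H_2 = 0.

Hence the Betti numbers are b_0 = 1, b_1 = 1, b_2 = 0.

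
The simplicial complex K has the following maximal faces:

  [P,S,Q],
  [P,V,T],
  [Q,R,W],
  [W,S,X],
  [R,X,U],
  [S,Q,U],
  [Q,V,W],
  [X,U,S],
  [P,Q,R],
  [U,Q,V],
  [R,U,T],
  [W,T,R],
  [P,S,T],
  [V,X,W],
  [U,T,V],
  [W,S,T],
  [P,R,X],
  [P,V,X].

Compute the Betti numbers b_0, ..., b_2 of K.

b_0 = 1, b_1 = 2, b_2 = 1.

Take the total order P < Q < R < S < T < U < V < W < X on the vertex set. Then K (dimension 2) consists of the simplices:

  0-simplices (9): P, Q, R, S, T, U, V, W, X
  1-simplices (27): PQ, PR, PS, PT, PV, PX, QR, QS, QU, QV, QW, RT, RU, RW, RX, ST, SU, SW, SX, TU, TV, TW, UV, UX, VW, VX, WX
  2-simplices (18): PQR, PQS, PRX, PST, PTV, PVX, QRW, QSU, QUV, QVW, RTU, RTW, RUX, STW, SUX, SWX, TUV, VWX

Hence C_0 ≅ Z^9, C_1 ≅ Z^27, C_2 ≅ Z^18.

The boundary map ∂_1: C_1 → C_0 sends each edge [p,q] (with p < q) to q − p. For instance
  ∂QV = V − Q.
This gives a 9×27 integer matrix of rank 8; reducing to Smith normal form yields diagonal entries (1,1,1,1,1,1,1,1).

The boundary map ∂_2: C_2 → C_1 sends each 2-simplex [p,q,r] to [q,r] − [p,r] + [p,q]. For instance
  ∂QUV = UV − QV + QU,
  ∂SUX = UX − SX + SU.
The 27×18 boundary matrix has rank 17 and Smith normal form diag(1,1,1,1,1,1,1,1,1,1,1,1,1,1,1,1,1).

From H_k ≅ ker(∂_k) / im(∂_{k+1}) we obtain:

  H_0: rank C_0 − rank ∂_1 = 9 − 8 = 1, and the invariant factors of ∂_1 are all 1, so H_0 = Z.
  H_1: rank ker ∂_1 − rank ∂_2 = (27 − 8) − 17 = 2, and the invariant factors of ∂_2 are all 1, so H_1 = Z^2.
  H_2: rank ker ∂_2 − rank ∂_3 = (18 − 17) − 0 = 1, and there is no ∂_3, so H_2 = Z.

As a check, the Euler characteristic is 9 − 27 + 18 = 0, which agrees with 1 − 2 + 1 = 0.

Hence the Betti numbers are b_0 = 1, b_1 = 2, b_2 = 1.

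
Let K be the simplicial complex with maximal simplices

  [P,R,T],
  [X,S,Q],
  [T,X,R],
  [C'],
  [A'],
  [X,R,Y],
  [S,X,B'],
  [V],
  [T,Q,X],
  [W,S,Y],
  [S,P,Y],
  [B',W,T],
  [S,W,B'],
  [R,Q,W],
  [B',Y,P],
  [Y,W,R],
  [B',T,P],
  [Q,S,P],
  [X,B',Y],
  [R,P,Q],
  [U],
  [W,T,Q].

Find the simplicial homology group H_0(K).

Fix the vertex order P < Q < R < S < T < U < V < W < X < Y < A' < B' < C' and write every simplex with vertices in increasing order. Then dim K = 2 and the simplices of K are:

  0-simplices (13): [P], [Q], [R], [S], [T], [U], [V], [W], [X], [Y], [A'], [B'], [C']
  1-simplices (27): (27 of them)
  2-simplices (18): (18 of them)

Hence C_0 ≅ Z^13, C_1 ≅ Z^27, C_2 ≅ Z^18.

∂_1: C_1 → C_0 is given by ∂[p,q] = [q] − [p].
As a 13×27 matrix over Z this has rank 8, with invariant factors (1,1,1,1,1,1,1,1).

The boundary map ∂_2: C_2 → C_1 maps a triangle to the signed sum of its edges. For instance
  ∂[Q,S,X] = [S,X] − [Q,X] + [Q,S],
  ∂[P,Q,S] = [Q,S] − [P,S] + [P,Q].
The resulting 27×18 matrix has rank 18, and its Smith normal form has invariant factors (1,1,1,1,1,1,1,1,1,1,1,1,1,1,1,1,1,2).

Now H_k = ker ∂_k / im ∂_{k+1}, so:

  H_0: rank C_0 − rank ∂_1 = 13 − 8 = 5, and the invariant factors of ∂_1 are all 1, so H_0 ≅ Z^5.

H_0 ≅ Z^5.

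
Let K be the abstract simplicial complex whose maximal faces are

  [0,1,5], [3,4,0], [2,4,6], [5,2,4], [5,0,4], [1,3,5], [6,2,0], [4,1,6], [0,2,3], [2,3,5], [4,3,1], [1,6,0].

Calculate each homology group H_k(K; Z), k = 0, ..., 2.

Take the total order 0 < 1 < 2 < 3 < 4 < 5 < 6 on the vertex set. Then K (dimension 2) consists of the simplices:

  0-simplices (7): [0], [1], [2], [3], [4], [5], [6]
  1-simplices (18): [0,1], [0,2], [0,3], [0,4], [0,5], [0,6], [1,3], [1,4], [1,5], [1,6], [2,3], [2,4], [2,5], [2,6], [3,4], [3,5], [4,5], [4,6]
  2-simplices (12): [0,1,5], [0,1,6], [0,2,3], [0,2,6], [0,3,4], [0,4,5], [1,3,4], [1,3,5], [1,4,6], [2,3,5], [2,4,5], [2,4,6]

so the chain groups are C_0 ≅ Z^7, C_1 ≅ Z^18, C_2 ≅ Z^12.

∂_1: C_1 → C_0 sends each edge [p,q] (with p < q) to q − p. For instance
  ∂[1,4] = [4] − [1].
The 7×18 boundary matrix has rank 6 and Smith normal form diag(1,1,1,1,1,1).

The boundary map ∂_2: C_2 → C_1 maps a triangle to the signed sum of its edges. For instance
  ∂[2,4,6] = [4,6] − [2,6] + [2,4],
  ∂[0,3,4] = [3,4] − [0,4] + [0,3].
This gives a 18×12 integer matrix of rank 12; reducing to Smith normal form yields diagonal entries (1,1,1,1,1,1,1,1,1,1,1,2).

Reading off H_k = ker ∂_k / im ∂_{k+1}:

  H_0: rank C_0 − rank ∂_1 = 7 − 6 = 1, and the invariant factors of ∂_1 are all 1, so H_0 ≅ Z.
  H_1: rank ker ∂_1 − rank ∂_2 = (18 − 6) − 12 = 0, and ∂_2 has invariant factor 2 > 1, so H_1 ≅ Z/2Z.
  H_2: rank ker ∂_2 − rank ∂_3 = (12 − 12) − 0 = 0, and there is no ∂_3, so H_2 ≅ 0.

As a check, the Euler characteristic is 7 − 18 + 12 = 1, which agrees with 1 − 0 + 0 = 1.

H_0 = Z,  H_1 = Z/2Z,  H_2 = 0.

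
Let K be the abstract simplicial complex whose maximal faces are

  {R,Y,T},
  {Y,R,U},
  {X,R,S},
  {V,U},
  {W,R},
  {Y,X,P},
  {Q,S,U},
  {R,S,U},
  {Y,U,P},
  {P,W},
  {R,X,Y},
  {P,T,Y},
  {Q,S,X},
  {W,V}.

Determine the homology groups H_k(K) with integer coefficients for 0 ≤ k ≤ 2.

Take the total order P < Q < R < S < T < U < V < W < X < Y on the vertex set. Then K (dimension 2) consists of the simplices:

  0-simplices (10): P, Q, R, S, T, U, V, W, X, Y
  1-simplices (21): PT, PU, PW, PX, PY, QS, QU, QX, RS, RT, RU, RW, RX, RY, SU, SX, TY, UV, UY, VW, XY
  2-simplices (10): PTY, PUY, PXY, QSU, QSX, RSU, RSX, RTY, RUY, RXY

giving chain groups C_0 ≅ Z^10, C_1 ≅ Z^21, C_2 ≅ Z^10.

The boundary map ∂_1: C_1 → C_0 sends each edge [p,q] (with p < q) to q − p. For instance
  ∂RT = T − R.
The resulting 10×21 matrix has rank 9, and its Smith normal form has invariant factors (1,1,1,1,1,1,1,1,1).

∂_2: C_2 → C_1 sends each 2-simplex [p,q,r] to [q,r] − [p,r] + [p,q]. For instance
  ∂QSU = SU − QU + QS,
  ∂RSX = SX − RX + RS.
The resulting 21×10 matrix has rank 10, and its Smith normal form has invariant factors (1,1,1,1,1,1,1,1,1,1).

From H_k ≅ ker(∂_k) / im(∂_{k+1}) we obtain:

  H_0: rank C_0 − rank ∂_1 = 10 − 9 = 1, and the invariant factors of ∂_1 are all 1, so H_0 = Z.
  H_1: rank ker ∂_1 − rank ∂_2 = (21 − 9) − 10 = 2, and the invariant factors of ∂_2 are all 1, so H_1 = Z^2.
  H_2: rank ker ∂_2 − rank ∂_3 = (10 − 10) − 0 = 0, and there is no ∂_3, so H_2 = 0.

H_0 ≅ Z,  H_1 ≅ Z^2,  H_2 = 0.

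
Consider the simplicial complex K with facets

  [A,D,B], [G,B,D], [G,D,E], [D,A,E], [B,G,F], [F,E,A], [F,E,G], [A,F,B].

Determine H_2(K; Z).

H_2 = Z.

Take the total order A < B < D < E < F < G on the vertex set. Then K (dimension 2) consists of the simplices:

  0-simplices (6): A, B, D, E, F, G
  1-simplices (12): AB, AD, AE, AF, BD, BF, BG, DE, DG, EF, EG, FG
  2-simplices (8): ABD, ABF, ADE, AEF, BDG, BFG, DEG, EFG

giving chain groups C_0 ≅ Z^6, C_1 ≅ Z^12, C_2 ≅ Z^8.

Boundary ∂_1: C_1 → C_0 is given by ∂[p,q] = [q] − [p]. For instance
  ∂AD = D − A.
The resulting 6×12 matrix has rank 5, and its Smith normal form has invariant factors (1,1,1,1,1).

∂_2: C_2 → C_1 acts by ∂[p,q,r] = [q,r] − [p,r] + [p,q]. For instance
  ∂AEF = EF − AF + AE,
  ∂ABD = BD − AD + AB.
This gives a 12×8 integer matrix of rank 7; reducing to Smith normal form yields diagonal entries (1,1,1,1,1,1,1).

From H_k ≅ ker(∂_k) / im(∂_{k+1}) we obtain:

  H_2: rank ker ∂_2 − rank ∂_3 = (8 − 7) − 0 = 1, and there is no ∂_3, so H_2 = Z.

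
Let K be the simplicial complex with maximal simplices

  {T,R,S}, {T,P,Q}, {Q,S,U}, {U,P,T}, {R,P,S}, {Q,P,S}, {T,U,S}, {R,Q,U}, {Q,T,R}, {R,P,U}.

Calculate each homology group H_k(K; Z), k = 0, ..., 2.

Take the total order P < Q < R < S < T < U on the vertex set. Then K (dimension 2) consists of the simplices:

  0-simplices (6): P, Q, R, S, T, U
  1-simplices (15): PQ, PR, PS, PT, PU, QR, QS, QT, QU, RS, RT, RU, ST, SU, TU
  2-simplices (10): PQS, PQT, PRS, PRU, PTU, QRT, QRU, QSU, RST, STU

Hence C_0 ≅ Z^6, C_1 ≅ Z^15, C_2 ≅ Z^10.

Boundary ∂_1: C_1 → C_0 is given by ∂[p,q] = [q] − [p].
As a 6×15 matrix over Z this has rank 5, with invariant factors (1,1,1,1,1).

∂_2: C_2 → C_1 sends each 2-simplex [p,q,r] to [q,r] − [p,r] + [p,q]. For instance
  ∂RST = ST − RT + RS,
  ∂QRT = RT − QT + QR.
This gives a 15×10 integer matrix of rank 10; reducing to Smith normal form yields diagonal entries (1,1,1,1,1,1,1,1,1,2).

Now H_k = ker ∂_k / im ∂_{k+1}, so:

  H_0: rank C_0 − rank ∂_1 = 6 − 5 = 1, and the invariant factors of ∂_1 are all 1, so H_0 ≅ Z.
  H_1: rank ker ∂_1 − rank ∂_2 = (15 − 5) − 10 = 0, and ∂_2 has invariant factor 2 > 1, so H_1 ≅ Z/2.
  H_2: rank ker ∂_2 − rank ∂_3 = (10 − 10) − 0 = 0, and there is no ∂_3, so H_2 ≅ 0.

H_0 ≅ Z,  H_1 ≅ Z/2,  H_2 = 0.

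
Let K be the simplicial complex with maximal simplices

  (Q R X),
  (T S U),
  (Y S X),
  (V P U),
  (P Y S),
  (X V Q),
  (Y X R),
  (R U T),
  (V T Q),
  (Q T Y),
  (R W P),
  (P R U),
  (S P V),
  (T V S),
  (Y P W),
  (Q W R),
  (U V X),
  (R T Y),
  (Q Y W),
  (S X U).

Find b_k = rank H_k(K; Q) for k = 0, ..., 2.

Order the vertices as P < Q < R < S < T < U < V < W < X < Y. Listing each simplex with vertices in this order, K has dimension 2 with simplices:

  0-simplices (10): P, Q, R, S, T, U, V, W, X, Y
  1-simplices (30): PR, PS, PU, PV, PW, PY, QR, QT, QV, QW, QX, QY, RT, RU, RW, RX, RY, ST, SU, SV, SX, SY, TU, TV, TY, UV, UX, VX, WY, XY
  2-simplices (20): PRU, PRW, PSV, PSY, PUV, PWY, QRW, QRX, QTV, QTY, QVX, QWY, RTU, RTY, RXY, STU, STV, SUX, SXY, UVX

so the chain groups are C_0 ≅ Z^10, C_1 ≅ Z^30, C_2 ≅ Z^20.

The boundary map ∂_1: C_1 → C_0 is given by ∂[p,q] = [q] − [p].
As a 10×30 matrix over Z this has rank 9, with invariant factors (1,1,1,1,1,1,1,1,1).

∂_2: C_2 → C_1 maps a triangle to the signed sum of its edges. For instance
  ∂RTU = TU − RU + RT,
  ∂STU = TU − SU + ST.
The 30×20 boundary matrix has rank 20 and Smith normal form diag(1,1,1,1,1,1,1,1,1,1,1,1,1,1,1,1,1,1,1,2).

Now H_k = ker ∂_k / im ∂_{k+1}, so:

  H_0: rank C_0 − rank ∂_1 = 10 − 9 = 1, and the invariant factors of ∂_1 are all 1, so H_0 ≅ Z.
  H_1: rank ker ∂_1 − rank ∂_2 = (30 − 9) − 20 = 1, and ∂_2 has invariant factor 2 > 1, so H_1 ≅ Z ⊕ Z/2Z.
  H_2: rank ker ∂_2 − rank ∂_3 = (20 − 20) − 0 = 0, and there is no ∂_3, so H_2 ≅ 0.

As a check, the Euler characteristic is 10 − 30 + 20 = 0, which agrees with 1 − 1 + 0 = 0.

Hence the Betti numbers are b_0 = 1, b_1 = 1, b_2 = 0.

b_0 = 1, b_1 = 1, b_2 = 0.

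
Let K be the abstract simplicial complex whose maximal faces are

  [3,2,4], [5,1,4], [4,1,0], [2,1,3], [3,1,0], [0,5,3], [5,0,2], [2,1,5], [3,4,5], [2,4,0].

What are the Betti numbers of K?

b_0 = 1, b_1 = 0, b_2 = 0.

We work with the vertex ordering 0 < 1 < 2 < 3 < 4 < 5. The simplices of K, each written with vertices in increasing order, are:

  0-simplices (6): [0], [1], [2], [3], [4], [5]
  1-simplices (15): [0,1], [0,2], [0,3], [0,4], [0,5], [1,2], [1,3], [1,4], [1,5], [2,3], [2,4], [2,5], [3,4], [3,5], [4,5]
  2-simplices (10): [0,1,3], [0,1,4], [0,2,4], [0,2,5], [0,3,5], [1,2,3], [1,2,5], [1,4,5], [2,3,4], [3,4,5]

giving chain groups C_0 ≅ Z^6, C_1 ≅ Z^15, C_2 ≅ Z^10.

∂_1: C_1 → C_0 is given by ∂[p,q] = [q] − [p]. For instance
  ∂[1,2] = [2] − [1].
As a 6×15 matrix over Z this has rank 5, with invariant factors (1,1,1,1,1).

∂_2: C_2 → C_1 acts by ∂[p,q,r] = [q,r] − [p,r] + [p,q]. For instance
  ∂[1,2,3] = [2,3] − [1,3] + [1,2],
  ∂[0,3,5] = [3,5] − [0,5] + [0,3].
The 15×10 boundary matrix has rank 10 and Smith normal form diag(1,1,1,1,1,1,1,1,1,2).

From H_k ≅ ker(∂_k) / im(∂_{k+1}) we obtain:

  H_0: rank C_0 − rank ∂_1 = 6 − 5 = 1, and the invariant factors of ∂_1 are all 1, so H_0 ≅ Z.
  H_1: rank ker ∂_1 − rank ∂_2 = (15 − 5) − 10 = 0, and ∂_2 has invariant factor 2 > 1, so H_1 ≅ Z/2Z.
  H_2: rank ker ∂_2 − rank ∂_3 = (10 − 10) − 0 = 0, and there is no ∂_3, so H_2 ≅ 0.

Hence the Betti numbers are b_0 = 1, b_1 = 0, b_2 = 0.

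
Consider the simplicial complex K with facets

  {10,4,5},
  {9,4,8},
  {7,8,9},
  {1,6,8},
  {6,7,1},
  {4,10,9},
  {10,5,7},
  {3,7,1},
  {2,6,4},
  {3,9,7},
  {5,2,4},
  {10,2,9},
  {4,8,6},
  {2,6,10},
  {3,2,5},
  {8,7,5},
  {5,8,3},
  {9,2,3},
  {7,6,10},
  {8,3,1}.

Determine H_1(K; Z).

H_1 ≅ Z ⊕ Z/2Z.

Order the vertices as 1 < 2 < 3 < 4 < 5 < 6 < 7 < 8 < 9 < 10. Listing each simplex with vertices in this order, K has dimension 2 with simplices:

  0-simplices (10): [1], [2], [3], [4], [5], [6], [7], [8], [9], [10]
  1-simplices (30): (30 of them)
  2-simplices (20): (20 of them)

Hence C_0 ≅ Z^10, C_1 ≅ Z^30, C_2 ≅ Z^20.

Boundary ∂_1: C_1 → C_0 sends each edge [p,q] (with p < q) to q − p. For instance
  ∂[3,5] = [5] − [3].
As a 10×30 matrix over Z this has rank 9, with invariant factors (1,1,1,1,1,1,1,1,1).

Boundary ∂_2: C_2 → C_1 sends each 2-simplex [p,q,r] to [q,r] − [p,r] + [p,q]. For instance
  ∂[4,8,9] = [8,9] − [4,9] + [4,8],
  ∂[7,8,9] = [8,9] − [7,9] + [7,8].
The 30×20 boundary matrix has rank 20 and Smith normal form diag(1,1,1,1,1,1,1,1,1,1,1,1,1,1,1,1,1,1,1,2).

Computing H_k = (kernel of ∂_k) / (image of ∂_{k+1}):

  H_1: rank ker ∂_1 − rank ∂_2 = (30 − 9) − 20 = 1, and ∂_2 has invariant factor 2 > 1, so H_1 ≅ Z ⊕ Z/2Z.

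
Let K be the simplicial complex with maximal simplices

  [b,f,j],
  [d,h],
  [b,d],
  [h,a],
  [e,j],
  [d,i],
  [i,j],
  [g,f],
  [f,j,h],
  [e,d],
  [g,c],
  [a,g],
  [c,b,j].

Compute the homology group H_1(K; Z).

H_1 ≅ Z^5.

Take the total order a < b < c < d < e < f < g < h < i < j on the vertex set. Then K (dimension 2) consists of the simplices:

  0-simplices (10): a, b, c, d, e, f, g, h, i, j
  1-simplices (17): ag, ah, bc, bd, bf, bj, cg, cj, de, dh, di, ej, fg, fh, fj, hj, ij
  2-simplices (3): bcj, bfj, fhj

so the chain groups are C_0 ≅ Z^10, C_1 ≅ Z^17, C_2 ≅ Z^3.

The boundary map ∂_1: C_1 → C_0 maps an edge to its endpoints' difference, ∂[p,q] = q − p.
This gives a 10×17 integer matrix of rank 9; reducing to Smith normal form yields diagonal entries (1,1,1,1,1,1,1,1,1).

Boundary ∂_2: C_2 → C_1 maps a triangle to the signed sum of its edges. For instance
  ∂bfj = fj − bj + bf,
  ∂fhj = hj − fj + fh.
The resulting 17×3 matrix has rank 3, and its Smith normal form has invariant factors (1,1,1).

From H_k ≅ ker(∂_k) / im(∂_{k+1}) we obtain:

  H_1: rank ker ∂_1 − rank ∂_2 = (17 − 9) − 3 = 5, and the invariant factors of ∂_2 are all 1, so H_1 = Z^5.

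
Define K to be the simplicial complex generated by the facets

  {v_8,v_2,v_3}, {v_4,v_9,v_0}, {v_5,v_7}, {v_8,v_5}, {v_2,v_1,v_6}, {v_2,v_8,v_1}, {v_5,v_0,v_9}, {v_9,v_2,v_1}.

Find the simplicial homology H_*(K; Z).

Order the vertices as v_0 < v_1 < v_2 < v_3 < v_4 < v_5 < v_6 < v_7 < v_8 < v_9. Listing each simplex with vertices in this order, K has dimension 2 with simplices:

  0-simplices (10): [v_0], [v_1], [v_2], [v_3], [v_4], [v_5], [v_6], [v_7], [v_8], [v_9]
  1-simplices (16): (16 of them)
  2-simplices (6): [v_0,v_4,v_9], [v_0,v_5,v_9], [v_1,v_2,v_6], [v_1,v_2,v_8], [v_1,v_2,v_9], [v_2,v_3,v_8]

giving chain groups C_0 ≅ Z^10, C_1 ≅ Z^16, C_2 ≅ Z^6.

Boundary ∂_1: C_1 → C_0 sends each edge [p,q] (with p < q) to q − p.
The 10×16 boundary matrix has rank 9 and Smith normal form diag(1,1,1,1,1,1,1,1,1).

The boundary map ∂_2: C_2 → C_1 maps a triangle to the signed sum of its edges. For instance
  ∂[v_1,v_2,v_6] = [v_2,v_6] − [v_1,v_6] + [v_1,v_2],
  ∂[v_1,v_2,v_8] = [v_2,v_8] − [v_1,v_8] + [v_1,v_2].
The resulting 16×6 matrix has rank 6, and its Smith normal form has invariant factors (1,1,1,1,1,1).

Now H_k = ker ∂_k / im ∂_{k+1}, so:

  H_0: rank C_0 − rank ∂_1 = 10 − 9 = 1, and the invariant factors of ∂_1 are all 1, so H_0 = Z.
  H_1: rank ker ∂_1 − rank ∂_2 = (16 − 9) − 6 = 1, and the invariant factors of ∂_2 are all 1, so H_1 = Z.
  H_2: rank ker ∂_2 − rank ∂_3 = (6 − 6) − 0 = 0, and there is no ∂_3, so H_2 = 0.

H_0 = Z,  H_1 = Z,  H_2 = 0.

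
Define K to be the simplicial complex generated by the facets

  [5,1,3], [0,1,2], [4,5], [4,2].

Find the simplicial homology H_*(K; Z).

H_0 = Z,  H_1 = Z,  H_2 = 0.

Fix the vertex order 0 < 1 < 2 < 3 < 4 < 5 and write every simplex with vertices in increasing order. Then dim K = 2 and the simplices of K are:

  0-simplices (6): [0], [1], [2], [3], [4], [5]
  1-simplices (8): [0,1], [0,2], [1,2], [1,3], [1,5], [2,4], [3,5], [4,5]
  2-simplices (2): [0,1,2], [1,3,5]

so the chain groups are C_0 ≅ Z^6, C_1 ≅ Z^8, C_2 ≅ Z^2.

∂_1: C_1 → C_0 sends each edge [p,q] (with p < q) to q − p. For instance
  ∂[0,1] = [1] − [0].
This gives a 6×8 integer matrix of rank 5; reducing to Smith normal form yields diagonal entries (1,1,1,1,1).

∂_2: C_2 → C_1 maps a triangle to the signed sum of its edges. For instance
  ∂[0,1,2] = [1,2] − [0,2] + [0,1],
  ∂[1,3,5] = [3,5] − [1,5] + [1,3].
The 8×2 boundary matrix has rank 2 and Smith normal form diag(1,1).

Computing H_k = (kernel of ∂_k) / (image of ∂_{k+1}):

  H_0: rank C_0 − rank ∂_1 = 6 − 5 = 1, and the invariant factors of ∂_1 are all 1, so H_0 ≅ Z.
  H_1: rank ker ∂_1 − rank ∂_2 = (8 − 5) − 2 = 1, and the invariant factors of ∂_2 are all 1, so H_1 ≅ Z.
  H_2: rank ker ∂_2 − rank ∂_3 = (2 − 2) − 0 = 0, and there is no ∂_3, so H_2 ≅ 0.

As a check, the Euler characteristic is 6 − 8 + 2 = 0, which agrees with 1 − 1 + 0 = 0.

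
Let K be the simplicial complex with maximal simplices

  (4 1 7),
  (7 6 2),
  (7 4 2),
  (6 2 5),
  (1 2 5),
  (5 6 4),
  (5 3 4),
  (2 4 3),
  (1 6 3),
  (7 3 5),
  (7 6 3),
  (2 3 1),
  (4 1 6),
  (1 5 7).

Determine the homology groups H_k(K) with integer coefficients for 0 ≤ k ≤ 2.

Fix the vertex order 1 < 2 < 3 < 4 < 5 < 6 < 7 and write every simplex with vertices in increasing order. Then dim K = 2 and the simplices of K are:

  0-simplices (7): [1], [2], [3], [4], [5], [6], [7]
  1-simplices (21): [1,2], [1,3], [1,4], [1,5], [1,6], [1,7], [2,3], [2,4], [2,5], [2,6], [2,7], [3,4], [3,5], [3,6], [3,7], [4,5], [4,6], [4,7], [5,6], [5,7], [6,7]
  2-simplices (14): [1,2,3], [1,2,5], [1,3,6], [1,4,6], [1,4,7], [1,5,7], [2,3,4], [2,4,7], [2,5,6], [2,6,7], [3,4,5], [3,5,7], [3,6,7], [4,5,6]

so the chain groups are C_0 ≅ Z^7, C_1 ≅ Z^21, C_2 ≅ Z^14.

The boundary map ∂_1: C_1 → C_0 maps an edge to its endpoints' difference, ∂[p,q] = q − p.
As a 7×21 matrix over Z this has rank 6, with invariant factors (1,1,1,1,1,1).

∂_2: C_2 → C_1 acts by ∂[p,q,r] = [q,r] − [p,r] + [p,q]. For instance
  ∂[2,3,4] = [3,4] − [2,4] + [2,3],
  ∂[2,6,7] = [6,7] − [2,7] + [2,6].
The 21×14 boundary matrix has rank 13 and Smith normal form diag(1,1,1,1,1,1,1,1,1,1,1,1,1).

From H_k ≅ ker(∂_k) / im(∂_{k+1}) we obtain:

  H_0: rank C_0 − rank ∂_1 = 7 − 6 = 1, and the invariant factors of ∂_1 are all 1, so H_0 = Z.
  H_1: rank ker ∂_1 − rank ∂_2 = (21 − 6) − 13 = 2, and the invariant factors of ∂_2 are all 1, so H_1 = Z^2.
  H_2: rank ker ∂_2 − rank ∂_3 = (14 − 13) − 0 = 1, and there is no ∂_3, so H_2 = Z.

H_0 = Z,  H_1 = Z^2,  H_2 = Z.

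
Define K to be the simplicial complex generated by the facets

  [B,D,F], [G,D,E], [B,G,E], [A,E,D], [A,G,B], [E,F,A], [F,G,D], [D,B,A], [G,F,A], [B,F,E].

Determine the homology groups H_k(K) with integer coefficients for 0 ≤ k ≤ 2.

Order the vertices as A < B < D < E < F < G. Listing each simplex with vertices in this order, K has dimension 2 with simplices:

  0-simplices (6): A, B, D, E, F, G
  1-simplices (15): AB, AD, AE, AF, AG, BD, BE, BF, BG, DE, DF, DG, EF, EG, FG
  2-simplices (10): ABD, ABG, ADE, AEF, AFG, BDF, BEF, BEG, DEG, DFG

so the chain groups are C_0 ≅ Z^6, C_1 ≅ Z^15, C_2 ≅ Z^10.

∂_1: C_1 → C_0 is given by ∂[p,q] = [q] − [p]. For instance
  ∂FG = G − F.
The 6×15 boundary matrix has rank 5 and Smith normal form diag(1,1,1,1,1).

The boundary map ∂_2: C_2 → C_1 acts by ∂[p,q,r] = [q,r] − [p,r] + [p,q]. For instance
  ∂AFG = FG − AG + AF,
  ∂BDF = DF − BF + BD.
The resulting 15×10 matrix has rank 10, and its Smith normal form has invariant factors (1,1,1,1,1,1,1,1,1,2).

Computing H_k = (kernel of ∂_k) / (image of ∂_{k+1}):

  H_0: rank C_0 − rank ∂_1 = 6 − 5 = 1, and the invariant factors of ∂_1 are all 1, so H_0 ≅ Z.
  H_1: rank ker ∂_1 − rank ∂_2 = (15 − 5) − 10 = 0, and ∂_2 has invariant factor 2 > 1, so H_1 ≅ Z/2.
  H_2: rank ker ∂_2 − rank ∂_3 = (10 − 10) − 0 = 0, and there is no ∂_3, so H_2 ≅ 0.

As a check, the Euler characteristic is 6 − 15 + 10 = 1, which agrees with 1 − 0 + 0 = 1.

H_0 ≅ Z,  H_1 ≅ Z/2,  H_2 = 0.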